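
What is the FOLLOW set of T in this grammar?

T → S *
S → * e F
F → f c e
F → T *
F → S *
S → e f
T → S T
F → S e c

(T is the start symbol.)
{ $, '*' }

To compute FOLLOW(T), find every occurrence of T on a right-hand side N → α T β: add FIRST(β) \ {ε}, and if β is empty or nullable also add FOLLOW(N). Iterate to a fixed point.

T is the start symbol, so $ ∈ FOLLOW(T).
In F → T *: T is followed by '*', add FIRST('*') \ {ε} = { '*' }
In T → S T: T is at the end; this adds FOLLOW(T) to itself — nothing new

Taking the union: FOLLOW(T) = { $, '*' }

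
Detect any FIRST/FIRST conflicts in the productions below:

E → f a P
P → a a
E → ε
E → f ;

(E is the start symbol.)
A FIRST/FIRST conflict occurs when two productions N → α and N → β for the same non-terminal have FIRST(α) ∩ FIRST(β) ≠ ∅ (with ε ∈ FIRST of a nullable right-hand side, so two nullable alternatives also conflict).

Productions for E:
  E → f a P: FIRST = { 'f' }
  E → ε: FIRST = { ε }
  E → f ;: FIRST = { 'f' }
P has only one production, so no FIRST/FIRST conflict is possible there.

Conflict for E: E → f a P and E → f ;
  Overlap: { 'f' }

Answer: Yes. E → f a P / E → f ';' on { 'f' }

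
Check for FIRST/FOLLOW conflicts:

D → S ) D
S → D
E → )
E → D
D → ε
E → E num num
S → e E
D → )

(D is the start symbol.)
Yes. D → S ')' D with FOLLOW(D) on { ')' }; D → ')' with FOLLOW(D) on { ')' }; E → ')' with FOLLOW(E) on { ')' }; E → E num num with FOLLOW(E) on { ')', 'num' }

Nullable non-terminals: D, E, S.
FIRST sets used below: FIRST(S) = { ')', 'e', ε }, FIRST(D) = { ')', 'e', ε }, FIRST(E) = { ')', 'e', 'num', ε }

D: nullable alternative(s) D → ε; FOLLOW(D) = { $, ')', 'num' }
  D → S ) D: FIRST \ {ε} = { ')', 'e' } — overlaps FOLLOW(D) on { ')' }: CONFLICT
  D → ε: FIRST \ {ε} = { } — this is the only nullable alternative, skip
  D → ): FIRST \ {ε} = { ')' } — overlaps FOLLOW(D) on { ')' }: CONFLICT

E: nullable alternative(s) E → D; FOLLOW(E) = { ')', 'num' }
  E → ): FIRST \ {ε} = { ')' } — overlaps FOLLOW(E) on { ')' }: CONFLICT
  E → D: FIRST \ {ε} = { ')', 'e' } — this is the only nullable alternative, skip
  E → E num num: FIRST \ {ε} = { ')', 'e', 'num' } — overlaps FOLLOW(E) on { ')', 'num' }: CONFLICT

S: nullable alternative(s) S → D; FOLLOW(S) = { ')' }
  S → D: FIRST \ {ε} = { ')', 'e' } — this is the only nullable alternative, skip
  S → e E: FIRST \ {ε} = { 'e' } — disjoint from FOLLOW(S)

So the grammar has 4 FIRST/FOLLOW conflicts (marked CONFLICT above).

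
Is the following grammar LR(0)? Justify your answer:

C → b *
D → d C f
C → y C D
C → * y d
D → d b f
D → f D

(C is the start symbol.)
Yes, the grammar is LR(0)

A grammar is LR(0) if no state in the canonical LR(0) collection has:
  - both a shift item (dot before a terminal) and a complete item (shift-reduce conflict), or
  - two or more complete items (reduce-reduce conflict; the accept item [C' → C .] counts as a complete item here).

Augment with C' → C and build the canonical LR(0) collection (I0 = CLOSURE({[C' → . C]}), then GOTO on every symbol after a dot until no new states appear). It has 17 states:
  I0: { [C → . * y d], [C → . b *], [C → . y C D], [C' → . C] }  — shift
  I1: { [C → * . y d] }  — shift
  I2: { [C' → C .] }  — accept
  I3: { [C → b . *] }  — shift
  I4: { [C → . * y d], [C → . b *], [C → . y C D], [C → y . C D] }  — shift
  I5: { [C → y C . D], [D → . d C f], [D → . d b f], [D → . f D] }  — shift
  I6: { [C → y C D .] }  — reduce
  I7: { [C → . * y d], [C → . b *], [C → . y C D], [D → d . C f], [D → d . b f] }  — shift
  I8: { [D → . d C f], [D → . d b f], [D → . f D], [D → f . D] }  — shift
  I9: { [D → f D .] }  — reduce
  I10: { [D → d C . f] }  — shift
  I11: { [C → b . *], [D → d b . f] }  — shift
  I12: { [C → b * .] }  — reduce
  I13: { [D → d b f .] }  — reduce
  I14: { [D → d C f .] }  — reduce
  I15: { [C → * y . d] }  — shift
  I16: { [C → * y d .] }  — reduce

Every state is either a pure shift/goto state or contains exactly one complete item and nothing to shift — no conflicts. The grammar is LR(0).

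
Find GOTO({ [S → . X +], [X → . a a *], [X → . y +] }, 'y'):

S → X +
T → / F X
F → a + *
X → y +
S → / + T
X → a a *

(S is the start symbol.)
GOTO(I, 'y') = CLOSURE({ [A → αX.β] : [A → α.Xβ] ∈ I, X = 'y' })

Items with dot before 'y', with the dot advanced:
  [X → . y +] → [X → y . +]
Closure adds nothing (no advanced item has the dot before a non-terminal).

GOTO = { [X → y . +] }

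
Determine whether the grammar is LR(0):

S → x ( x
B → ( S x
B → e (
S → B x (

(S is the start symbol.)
A grammar is LR(0) if no state in the canonical LR(0) collection has:
  - both a shift item (dot before a terminal) and a complete item (shift-reduce conflict), or
  - two or more complete items (reduce-reduce conflict; the accept item [S' → S .] counts as a complete item here).

Augment with S' → S and build the canonical LR(0) collection (I0 = CLOSURE({[S' → . S]}), then GOTO on every symbol after a dot until no new states appear). It has 13 states:
  I0: { [B → . ( S x], [B → . e (], [S → . B x (], [S → . x ( x], [S' → . S] }  — shift
  I1: { [B → ( . S x], [B → . ( S x], [B → . e (], [S → . B x (], [S → . x ( x] }  — shift
  I2: { [S → B . x (] }  — shift
  I3: { [S' → S .] }  — accept
  I4: { [B → e . (] }  — shift
  I5: { [S → x . ( x] }  — shift
  I6: { [S → x ( . x] }  — shift
  I7: { [S → x ( x .] }  — reduce
  I8: { [B → e ( .] }  — reduce
  I9: { [S → B x . (] }  — shift
  I10: { [S → B x ( .] }  — reduce
  I11: { [B → ( S . x] }  — shift
  I12: { [B → ( S x .] }  — reduce

Every state is either a pure shift/goto state or contains exactly one complete item and nothing to shift — no conflicts. The grammar is LR(0).

Answer: Yes, the grammar is LR(0)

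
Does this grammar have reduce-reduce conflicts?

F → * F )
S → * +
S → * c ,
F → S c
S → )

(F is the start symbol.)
No reduce-reduce conflicts

A reduce-reduce conflict occurs when an LR(0) state has two complete items [A → α .] and [B → β .] — both call for a reduction, and with no lookahead the parser cannot choose between them.

Augment with F' → F and build the canonical LR(0) collection (I0 = CLOSURE({[F' → . F]}), then GOTO on every symbol after a dot until no new states appear). It has 11 states:
  I0: { [F → . * F )], [F → . S c], [F' → . F], [S → . )], [S → . * +], [S → . * c ,] }  — shift
  I1: { [S → ) .] }  — reduce
  I2: { [F → * . F )], [F → . * F )], [F → . S c], [S → * . +], [S → * . c ,], [S → . )], [S → . * +], [S → . * c ,] }  — shift
  I3: { [F' → F .] }  — accept
  I4: { [F → S . c] }  — shift
  I5: { [F → S c .] }  — reduce
  I6: { [S → * + .] }  — reduce
  I7: { [F → * F . )] }  — shift
  I8: { [S → * c . ,] }  — shift
  I9: { [S → * c , .] }  — reduce
  I10: { [F → * F ) .] }  — reduce

No state contains more than one complete item.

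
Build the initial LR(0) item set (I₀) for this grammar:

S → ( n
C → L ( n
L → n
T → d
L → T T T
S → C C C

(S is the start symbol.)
First, augment the grammar with S' → S
I₀ = CLOSURE({ [S' → . S] }):
  [S' → . S] has the dot before S: add [S → . ( n], [S → . C C C]
  [S → . C C C] has the dot before C: add [C → . L ( n]
  [C → . L ( n] has the dot before L: add [L → . n], [L → . T T T]
  [L → . T T T] has the dot before T: add [T → . d]
No further items can be added.

I₀ = { [C → . L ( n], [L → . T T T], [L → . n], [S → . ( n], [S → . C C C], [S' → . S], [T → . d] }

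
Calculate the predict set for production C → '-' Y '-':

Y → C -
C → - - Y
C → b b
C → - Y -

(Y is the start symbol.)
PREDICT(C → '-' Y '-') = (FIRST(RHS) \ {ε}) ∪ (FOLLOW(C) if ε ∈ FIRST(RHS), i.e. RHS ⇒* ε)
FIRST('-' Y '-') = { '-' }
ε ∉ FIRST('-' Y '-'), so FOLLOW(C) is not added.
PREDICT(C → '-' Y '-') = { '-' }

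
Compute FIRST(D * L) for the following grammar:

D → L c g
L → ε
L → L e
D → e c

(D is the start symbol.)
{ 'c', 'e' }

FIRST sets of the non-terminals involved (from the grammar, by fixed-point iteration):
  FIRST(D) = { 'c', 'e' }

To compute FIRST(D * L), process the symbols left to right:
Symbol D is a non-terminal. Add FIRST(D) \ {ε} = { 'c', 'e' }
D is not nullable (ε ∉ FIRST(D)), so stop here.
FIRST(D * L) = { 'c', 'e' }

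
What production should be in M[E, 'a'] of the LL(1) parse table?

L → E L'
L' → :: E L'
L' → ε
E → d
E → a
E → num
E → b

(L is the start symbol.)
E → a

To find M[E, 'a'], we find productions for E where 'a' is in the predict set (PREDICT(N → α) = (FIRST(α) \ {ε}) ∪ (FOLLOW(N) if α ⇒* ε)).

E → d: PREDICT = { 'd' }
E → a: PREDICT = { 'a' }
  'a' is in predict set, so this production goes in M[E, 'a']
E → num: PREDICT = { 'num' }
E → b: PREDICT = { 'b' }

M[E, 'a'] = E → a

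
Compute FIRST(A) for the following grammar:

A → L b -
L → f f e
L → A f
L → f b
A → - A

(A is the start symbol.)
{ '-', 'f' }

To compute FIRST(A), examine every production with A on the left-hand side, reading each right-hand side left to right until a non-nullable symbol is reached.

FIRST sets of the other non-terminals involved (by the same procedure, iterated to a fixed point):
  FIRST(L) = { '-', 'f' }

From A → L b -:
  - L is a non-terminal: add FIRST(L) \ {ε} = { '-', 'f' }
    L is not nullable, so stop
From A → - A:
  - '-' is a terminal: add '-' and stop

Collecting: FIRST(A) = { '-', 'f' }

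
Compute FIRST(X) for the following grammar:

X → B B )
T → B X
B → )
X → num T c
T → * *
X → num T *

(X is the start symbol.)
FIRST sets of the other non-terminals involved (by the same procedure, iterated to a fixed point):
  FIRST(B) = { ')' }

From X → B B ):
  - B is a non-terminal: add FIRST(B) \ {ε} = { ')' }
    B is not nullable, so stop
From X → num T c:
  - num is a terminal: add 'num' and stop
From X → num T *:
  - num is a terminal: add 'num' and stop

Collecting: FIRST(X) = { ')', 'num' }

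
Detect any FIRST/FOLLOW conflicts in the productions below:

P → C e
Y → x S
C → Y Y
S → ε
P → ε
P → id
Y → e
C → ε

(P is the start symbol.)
Yes. C → Y Y with FOLLOW(C) on { 'e' }

Nullable non-terminals: C, P, S.
FIRST sets used below: FIRST(Y) = { 'e', 'x' }, FIRST(C) = { 'e', 'x', ε }

C: nullable alternative(s) C → ε; FOLLOW(C) = { 'e' }
  C → Y Y: FIRST \ {ε} = { 'e', 'x' } — overlaps FOLLOW(C) on { 'e' }: CONFLICT
  C → ε: FIRST \ {ε} = { } — this is the only nullable alternative, skip

P: nullable alternative(s) P → ε; FOLLOW(P) = { $ }
  P → C e: FIRST \ {ε} = { 'e', 'x' } — disjoint from FOLLOW(P)
  P → ε: FIRST \ {ε} = { } — this is the only nullable alternative, skip
  P → id: FIRST \ {ε} = { 'id' } — disjoint from FOLLOW(P)
S has a nullable alternative but only one production, so nothing to check.

Y has no nullable alternative, so no FIRST/FOLLOW check is needed there.

So the grammar has 1 FIRST/FOLLOW conflict (marked CONFLICT above).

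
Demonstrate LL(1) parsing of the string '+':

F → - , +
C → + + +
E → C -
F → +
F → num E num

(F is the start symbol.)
LL(1) parsing maintains a stack (initially the start symbol over $) and the input. At each step: if the stack top is a terminal, match it against the current input token; if it is a non-terminal N, replace it with the RHS of M[N, lookahead] (the unique production whose predict set contains the lookahead).

Stack is shown with the top on the left.

Stack  Input  Action
--------------------
F $    + $    output F → +
+ $    + $    match '+'
$      $      accept

The string is accepted.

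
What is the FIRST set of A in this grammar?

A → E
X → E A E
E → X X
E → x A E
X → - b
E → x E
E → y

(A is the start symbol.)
To compute FIRST(A), examine every production with A on the left-hand side, reading each right-hand side left to right until a non-nullable symbol is reached.

FIRST sets of the other non-terminals involved (by the same procedure, iterated to a fixed point):
  FIRST(E) = { '-', 'x', 'y' }

From A → E:
  - E is a non-terminal: add FIRST(E) \ {ε} = { '-', 'x', 'y' }
    E is not nullable, so stop

Collecting: FIRST(A) = { '-', 'x', 'y' }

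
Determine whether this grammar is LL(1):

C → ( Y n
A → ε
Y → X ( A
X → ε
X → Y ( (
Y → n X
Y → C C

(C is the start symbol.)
No. Predict set conflict for Y: { 'n' }

A grammar is LL(1) if for each non-terminal N with multiple productions, the predict sets of those productions are pairwise disjoint, where PREDICT(N → α) = (FIRST(α) \ {ε}) ∪ (FOLLOW(N) if α ⇒* ε).

Relevant sets:
  FIRST(X) = { '(', 'n', ε }
  FIRST(C) = { '(' }
  FIRST(Y) = { '(', 'n' }
  FOLLOW(X) = { '(', 'n' }

For Y:
  PREDICT(Y → X '(' A) = { '(', 'n' }
  PREDICT(Y → n X) = { 'n' }
  PREDICT(Y → C C) = { '(' }
For X:
  PREDICT(X → ε) = { '(', 'n' }
  PREDICT(X → Y '(' '(') = { '(', 'n' }
C, A have a single production, so nothing to check there.

Conflict found: Predict set conflict for Y: { 'n' }
The grammar is NOT LL(1).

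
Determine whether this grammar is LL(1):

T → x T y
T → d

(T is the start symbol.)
For T:
  PREDICT(T → x T y) = { 'x' }
  PREDICT(T → d) = { 'd' }

All predict sets are disjoint. The grammar IS LL(1).

Answer: Yes, the grammar is LL(1).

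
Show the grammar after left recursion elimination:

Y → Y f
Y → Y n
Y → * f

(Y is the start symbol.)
Y → * f Y'
Y' → f Y'
Y' → n Y'
Y' → ε

Y is directly left-recursive. The standard transformation for
  A → A α₁ | ... | A α_m | β₁ | ... | β_n
is
  A  → β₁ A' | ... | β_n A'
  A' → α₁ A' | ... | α_m A' | ε

Y → * f becomes Y → * f Y'
Y → Y f becomes Y' → f Y'
Y → Y n becomes Y' → n Y'
Add Y' → ε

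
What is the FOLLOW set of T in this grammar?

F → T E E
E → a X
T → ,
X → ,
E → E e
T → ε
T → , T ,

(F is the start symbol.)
{ ',', 'a' }

In F → T E E: T is followed by E E, add FIRST(E E) \ {ε} = { 'a' }
In T → , T ,: T is followed by ',', add FIRST(',') \ {ε} = { ',' }

Taking the union: FOLLOW(T) = { ',', 'a' }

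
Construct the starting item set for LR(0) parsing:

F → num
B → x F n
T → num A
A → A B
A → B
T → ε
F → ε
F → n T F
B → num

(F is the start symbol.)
{ [F → . n T F], [F → . num], [F → .], [F' → . F] }

First, augment the grammar with F' → F
I₀ = CLOSURE({ [F' → . F] }):
  [F' → . F] has the dot before F: add [F → . num], [F → .], [F → . n T F]
No further items can be added.

I₀ = { [F → . n T F], [F → . num], [F → .], [F' → . F] }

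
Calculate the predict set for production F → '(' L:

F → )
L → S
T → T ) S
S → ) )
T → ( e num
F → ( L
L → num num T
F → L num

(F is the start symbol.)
PREDICT(F → '(' L) = (FIRST(RHS) \ {ε}) ∪ (FOLLOW(F) if ε ∈ FIRST(RHS), i.e. RHS ⇒* ε)
FIRST('(' L) = { '(' }
ε ∉ FIRST('(' L), so FOLLOW(F) is not added.
PREDICT(F → '(' L) = { '(' }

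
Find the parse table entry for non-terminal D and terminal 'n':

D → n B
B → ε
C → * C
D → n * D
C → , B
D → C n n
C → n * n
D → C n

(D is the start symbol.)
D → n B, D → n * D, D → C n n, D → C n

To find M[D, 'n'], we find productions for D where 'n' is in the predict set (PREDICT(N → α) = (FIRST(α) \ {ε}) ∪ (FOLLOW(N) if α ⇒* ε)).

Relevant sets:
  FIRST(C) = { '*', ',', 'n' }

D → n B: PREDICT = { 'n' }
  'n' is in predict set, so this production goes in M[D, 'n']
D → n * D: PREDICT = { 'n' }
  'n' is in predict set, so this production goes in M[D, 'n']
D → C n n: PREDICT = { '*', ',', 'n' }
  'n' is in predict set, so this production goes in M[D, 'n']
D → C n: PREDICT = { '*', ',', 'n' }
  'n' is in predict set, so this production goes in M[D, 'n']

M[D, 'n'] = D → n B, D → n * D, D → C n n, D → C n  (a multiply-defined cell — the grammar is not LL(1))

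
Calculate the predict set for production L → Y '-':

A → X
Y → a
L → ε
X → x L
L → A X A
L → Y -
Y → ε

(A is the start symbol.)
{ '-', 'a' }

PREDICT(L → Y '-') = (FIRST(RHS) \ {ε}) ∪ (FOLLOW(L) if ε ∈ FIRST(RHS), i.e. RHS ⇒* ε)
FIRST(Y) = { 'a', ε }
FIRST(Y '-') = { '-', 'a' }
ε ∉ FIRST(Y '-'), so FOLLOW(L) is not added.
PREDICT(L → Y '-') = { '-', 'a' }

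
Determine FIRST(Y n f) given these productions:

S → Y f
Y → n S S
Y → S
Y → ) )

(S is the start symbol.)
{ ')', 'n' }

FIRST sets of the non-terminals involved (from the grammar, by fixed-point iteration):
  FIRST(Y) = { ')', 'n' }

To compute FIRST(Y n f), process the symbols left to right:
Symbol Y is a non-terminal. Add FIRST(Y) \ {ε} = { ')', 'n' }
Y is not nullable (ε ∉ FIRST(Y)), so stop here.
FIRST(Y n f) = { ')', 'n' }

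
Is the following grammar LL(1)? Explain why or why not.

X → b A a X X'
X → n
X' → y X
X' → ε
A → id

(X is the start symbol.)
A grammar is LL(1) if for each non-terminal N with multiple productions, the predict sets of those productions are pairwise disjoint, where PREDICT(N → α) = (FIRST(α) \ {ε}) ∪ (FOLLOW(N) if α ⇒* ε).

Relevant sets:
  FOLLOW(X') = { $, 'y' }

For X:
  PREDICT(X → b A a X X') = { 'b' }
  PREDICT(X → n) = { 'n' }
For X':
  PREDICT(X' → y X) = { 'y' }
  PREDICT(X' → ε) = { $, 'y' }
A has a single production, so nothing to check there.

Conflict found: Predict set conflict for X': { 'y' }
The grammar is NOT LL(1).

Answer: No. Predict set conflict for X': { 'y' }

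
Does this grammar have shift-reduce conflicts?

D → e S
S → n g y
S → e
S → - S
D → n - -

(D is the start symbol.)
A shift-reduce conflict occurs when an LR(0) state has both:
  - a complete (reduce) item [A → α .] (dot at the end), and
  - a shift item [B → β . c γ] (dot before a terminal).

Augment with D' → D and build the canonical LR(0) collection (I0 = CLOSURE({[D' → . D]}), then GOTO on every symbol after a dot until no new states appear). It has 13 states:
  I0: { [D → . e S], [D → . n - -], [D' → . D] }  — shift
  I1: { [D' → D .] }  — accept
  I2: { [D → e . S], [S → . - S], [S → . e], [S → . n g y] }  — shift
  I3: { [D → n . - -] }  — shift
  I4: { [D → n - . -] }  — shift
  I5: { [D → n - - .] }  — reduce
  I6: { [S → - . S], [S → . - S], [S → . e], [S → . n g y] }  — shift
  I7: { [D → e S .] }  — reduce
  I8: { [S → e .] }  — reduce
  I9: { [S → n . g y] }  — shift
  I10: { [S → n g . y] }  — shift
  I11: { [S → n g y .] }  — reduce
  I12: { [S → - S .] }  — reduce

No state contains both a complete item and a shift item.

Answer: No shift-reduce conflicts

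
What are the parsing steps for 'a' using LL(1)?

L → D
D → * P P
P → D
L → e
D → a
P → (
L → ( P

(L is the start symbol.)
Stack is shown with the top on the left.

Stack  Input  Action
--------------------
L $    a $    output L → D
D $    a $    output D → a
a $    a $    match 'a'
$      $      accept

The string is accepted.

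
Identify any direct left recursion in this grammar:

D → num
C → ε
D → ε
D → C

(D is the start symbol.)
D → num: starts with num
C → ε: starts with ε
D → ε: starts with ε
D → C: starts with C

No direct left recursion found.

Answer: No direct left recursion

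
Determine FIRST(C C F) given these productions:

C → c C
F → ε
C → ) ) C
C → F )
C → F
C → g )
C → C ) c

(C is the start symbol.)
FIRST sets of the non-terminals involved (from the grammar, by fixed-point iteration):
  FIRST(C) = { ')', 'c', 'g', ε }
  FIRST(F) = { ε }

To compute FIRST(C C F), process the symbols left to right:
Symbol C is a non-terminal. Add FIRST(C) \ {ε} = { ')', 'c', 'g' }
C is nullable (ε ∈ FIRST(C)), continue to the next symbol.
Symbol C is a non-terminal. Add FIRST(C) \ {ε} = { ')', 'c', 'g' }
C is nullable (ε ∈ FIRST(C)), continue to the next symbol.
Symbol F is a non-terminal. Add FIRST(F) \ {ε} = { }
F is nullable (ε ∈ FIRST(F)), continue to the next symbol.
All symbols are nullable, so ε is in the result.
FIRST(C C F) = { ')', 'c', 'g', ε }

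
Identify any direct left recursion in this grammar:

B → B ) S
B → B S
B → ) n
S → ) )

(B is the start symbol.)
Yes, B is left-recursive

B → B ) S: LEFT RECURSIVE (starts with B)
B → B S: LEFT RECURSIVE (starts with B)
B → ) n: starts with ')'
S → ) ): starts with ')'

The grammar has direct left recursion on: B.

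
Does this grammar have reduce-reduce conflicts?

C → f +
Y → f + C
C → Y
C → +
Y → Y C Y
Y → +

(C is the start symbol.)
A reduce-reduce conflict occurs when an LR(0) state has two complete items [A → α .] and [B → β .] — both call for a reduction, and with no lookahead the parser cannot choose between them.

Augment with C' → C and build the canonical LR(0) collection (I0 = CLOSURE({[C' → . C]}), then GOTO on every symbol after a dot until no new states appear). It has 12 states:
  I0: { [C → . +], [C → . Y], [C → . f +], [C' → . C], [Y → . +], [Y → . Y C Y], [Y → . f + C] }  — shift
  I1: { [C → + .], [Y → + .] }  — 2 reduces
  I2: { [C' → C .] }  — accept
  I3: { [C → . +], [C → . Y], [C → . f +], [C → Y .], [Y → . +], [Y → . Y C Y], [Y → . f + C], [Y → Y . C Y] }  — shift, reduce
  I4: { [C → f . +], [Y → f . + C] }  — shift
  I5: { [C → . +], [C → . Y], [C → . f +], [C → f + .], [Y → . +], [Y → . Y C Y], [Y → . f + C], [Y → f + . C] }  — shift, reduce
  I6: { [Y → f + C .] }  — reduce
  I7: { [Y → . +], [Y → . Y C Y], [Y → . f + C], [Y → Y C . Y] }  — shift
  I8: { [Y → + .] }  — reduce
  I9: { [C → . +], [C → . Y], [C → . f +], [Y → . +], [Y → . Y C Y], [Y → . f + C], [Y → Y . C Y], [Y → Y C Y .] }  — shift, reduce
  I10: { [Y → f . + C] }  — shift
  I11: { [C → . +], [C → . Y], [C → . f +], [Y → . +], [Y → . Y C Y], [Y → . f + C], [Y → f + . C] }  — shift

I1 contains complete items [C → + .], [Y → + .] — reduce-reduce conflict.

Answer: Yes — I1: [C → + .] vs [Y → + .]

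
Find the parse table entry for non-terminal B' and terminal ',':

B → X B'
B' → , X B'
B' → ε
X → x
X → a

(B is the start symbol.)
B' → , X B'

To find M[B', ','], we find productions for B' where ',' is in the predict set (PREDICT(N → α) = (FIRST(α) \ {ε}) ∪ (FOLLOW(N) if α ⇒* ε)).

Relevant sets:
  FOLLOW(B') = { $ }

B' → , X B': PREDICT = { ',' }
  ',' is in predict set, so this production goes in M[B', ',']
B' → ε: PREDICT = { $ }

M[B', ','] = B' → , X B'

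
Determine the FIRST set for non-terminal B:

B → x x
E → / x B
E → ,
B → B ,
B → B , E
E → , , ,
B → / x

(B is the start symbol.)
To compute FIRST(B), examine every production with B on the left-hand side, reading each right-hand side left to right until a non-nullable symbol is reached.

From B → x x:
  - x is a terminal: add 'x' and stop
From B → B ,:
  - B is the symbol being defined: contributes nothing new
    B is not nullable, so stop
From B → B , E:
  - B is the symbol being defined: contributes nothing new
    B is not nullable, so stop
From B → / x:
  - '/' is a terminal: add '/' and stop

Collecting: FIRST(B) = { '/', 'x' }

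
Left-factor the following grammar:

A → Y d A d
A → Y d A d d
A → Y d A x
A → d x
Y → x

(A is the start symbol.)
Left-factoring transforms A → αβ₁ | αβ₂ into A → αA' and A' → β₁ | β₂
(α is the longest common prefix among the alternatives). Repeat until
no nonterminal has two alternatives with a common prefix.

Round 1: A has alternatives sharing prefix 'Y d A'. Introduce A': A → Y d A A'
  Add: A' → d
  Add: A' → d d
  Add: A' → x

Round 2: A' has alternatives sharing prefix 'd'. Introduce A'': A' → d A''
  Add: A'' → ε
  Add: A'' → d

No remaining common prefixes — done.

Resulting grammar:
A → Y d A A'
A' → d A''
A'' → ε
A'' → d
A' → x
A → d x
Y → x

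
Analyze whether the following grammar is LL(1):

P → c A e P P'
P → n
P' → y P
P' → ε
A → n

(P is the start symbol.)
No. Predict set conflict for P': { 'y' }

Relevant sets:
  FOLLOW(P') = { $, 'y' }

For P:
  PREDICT(P → c A e P P') = { 'c' }
  PREDICT(P → n) = { 'n' }
For P':
  PREDICT(P' → y P) = { 'y' }
  PREDICT(P' → ε) = { $, 'y' }
A has a single production, so nothing to check there.

Conflict found: Predict set conflict for P': { 'y' }
The grammar is NOT LL(1).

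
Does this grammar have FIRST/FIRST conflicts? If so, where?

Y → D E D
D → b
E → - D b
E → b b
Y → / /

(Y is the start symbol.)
A FIRST/FIRST conflict occurs when two productions N → α and N → β for the same non-terminal have FIRST(α) ∩ FIRST(β) ≠ ∅ (with ε ∈ FIRST of a nullable right-hand side, so two nullable alternatives also conflict).

FIRST sets of the non-terminals at (or reachable through a nullable prefix from) the front of some alternative:
  FIRST(D) = { 'b' }

Productions for Y:
  Y → D E D: FIRST = { 'b' }
  Y → / /: FIRST = { '/' }
Productions for E:
  E → - D b: FIRST = { '-' }
  E → b b: FIRST = { 'b' }
D has only one production, so no FIRST/FIRST conflict is possible there.

All alternatives of each non-terminal have pairwise disjoint FIRST sets.

Answer: No FIRST/FIRST conflicts.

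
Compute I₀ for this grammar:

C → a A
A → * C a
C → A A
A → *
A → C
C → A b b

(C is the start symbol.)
First, augment the grammar with C' → C
I₀ = CLOSURE({ [C' → . C] }):
  [C' → . C] has the dot before C: add [C → . a A], [C → . A A], [C → . A b b]
  [C → . A A] has the dot before A: add [A → . * C a], [A → . *], [A → . C]
No further items can be added.

I₀ = { [A → . * C a], [A → . *], [A → . C], [C → . A A], [C → . A b b], [C → . a A], [C' → . C] }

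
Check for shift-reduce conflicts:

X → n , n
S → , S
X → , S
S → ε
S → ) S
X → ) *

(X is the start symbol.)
Yes — I2: [S → .] vs [S → . ) S]; I7: [S → .] vs [S → . ) S]; I8: [S → .] vs [S → . ) S]

A shift-reduce conflict occurs when an LR(0) state has both:
  - a complete (reduce) item [A → α .] (dot at the end), and
  - a shift item [B → β . c γ] (dot before a terminal).

Augment with X' → X and build the canonical LR(0) collection (I0 = CLOSURE({[X' → . X]}), then GOTO on every symbol after a dot until no new states appear). It has 13 states:
  I0: { [X → . ) *], [X → . , S], [X → . n , n], [X' → . X] }  — shift
  I1: { [X → ) . *] }  — shift
  I2: { [S → . ) S], [S → . , S], [S → .], [X → , . S] }  — shift, reduce
  I3: { [X' → X .] }  — accept
  I4: { [X → n . , n] }  — shift
  I5: { [X → n , . n] }  — shift
  I6: { [X → n , n .] }  — reduce
  I7: { [S → ) . S], [S → . ) S], [S → . , S], [S → .] }  — shift, reduce
  I8: { [S → , . S], [S → . ) S], [S → . , S], [S → .] }  — shift, reduce
  I9: { [X → , S .] }  — reduce
  I10: { [S → , S .] }  — reduce
  I11: { [S → ) S .] }  — reduce
  I12: { [X → ) * .] }  — reduce

I2 contains reduce item [S → .] and shift items [S → . ) S], [S → . , S] — shift-reduce conflict.
I7 contains reduce item [S → .] and shift items [S → . ) S], [S → . , S] — shift-reduce conflict.
I8 contains reduce item [S → .] and shift items [S → . ) S], [S → . , S] — shift-reduce conflict.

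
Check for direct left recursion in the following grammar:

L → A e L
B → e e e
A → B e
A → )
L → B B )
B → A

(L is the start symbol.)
No direct left recursion

Direct left recursion occurs when N → N α for some non-terminal N (the right-hand side begins with the left-hand side itself).

L → A e L: starts with A
B → e e e: starts with e
A → B e: starts with B
A → ): starts with ')'
L → B B ): starts with B
B → A: starts with A

No direct left recursion found.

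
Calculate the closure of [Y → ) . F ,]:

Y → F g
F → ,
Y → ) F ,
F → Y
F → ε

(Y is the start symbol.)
Start with: [Y → ) . F ,]
  [Y → ) . F ,] has the dot before F: add [F → . ,], [F → . Y], [F → .]
  [F → . Y] has the dot before Y: add [Y → . F g], [Y → . ) F ,]
No further items can be added.

CLOSURE = { [F → . ,], [F → . Y], [F → .], [Y → ) . F ,], [Y → . ) F ,], [Y → . F g] }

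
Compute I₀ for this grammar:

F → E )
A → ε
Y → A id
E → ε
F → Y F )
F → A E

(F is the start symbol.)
First, augment the grammar with F' → F
I₀ = CLOSURE({ [F' → . F] }):
  [F' → . F] has the dot before F: add [F → . E )], [F → . Y F )], [F → . A E]
  [F → . E )] has the dot before E: add [E → .]
  [F → . Y F )] has the dot before Y: add [Y → . A id]
  [F → . A E] has the dot before A: add [A → .]
No further items can be added.

I₀ = { [A → .], [E → .], [F → . A E], [F → . E )], [F → . Y F )], [F' → . F], [Y → . A id] }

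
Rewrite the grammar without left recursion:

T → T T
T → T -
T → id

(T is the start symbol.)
T is directly left-recursive. The standard transformation for
  A → A α₁ | ... | A α_m | β₁ | ... | β_n
is
  A  → β₁ A' | ... | β_n A'
  A' → α₁ A' | ... | α_m A' | ε

T → id becomes T → id T'
T → T T becomes T' → T T'
T → T - becomes T' → - T'
Add T' → ε

Resulting grammar:
T → id T'
T' → T T'
T' → - T'
T' → ε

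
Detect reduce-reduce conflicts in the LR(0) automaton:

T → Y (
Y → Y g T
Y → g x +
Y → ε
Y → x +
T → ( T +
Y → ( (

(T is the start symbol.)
Yes — I12: [Y → .] vs [Y → ( ( .]

A reduce-reduce conflict occurs when an LR(0) state has two complete items [A → α .] and [B → β .] — both call for a reduction, and with no lookahead the parser cannot choose between them.

Augment with T' → T and build the canonical LR(0) collection (I0 = CLOSURE({[T' → . T]}), then GOTO on every symbol after a dot until no new states appear). It has 15 states:
  I0: { [T → . ( T +], [T → . Y (], [T' → . T], [Y → . ( (], [Y → . Y g T], [Y → . g x +], [Y → . x +], [Y → .] }  — shift, reduce
  I1: { [T → ( . T +], [T → . ( T +], [T → . Y (], [Y → ( . (], [Y → . ( (], [Y → . Y g T], [Y → . g x +], [Y → . x +], [Y → .] }  — shift, reduce
  I2: { [T' → T .] }  — accept
  I3: { [T → Y . (], [Y → Y . g T] }  — shift
  I4: { [Y → g . x +] }  — shift
  I5: { [Y → x . +] }  — shift
  I6: { [Y → x + .] }  — reduce
  I7: { [Y → g x . +] }  — shift
  I8: { [Y → g x + .] }  — reduce
  I9: { [T → Y ( .] }  — reduce
  I10: { [T → . ( T +], [T → . Y (], [Y → . ( (], [Y → . Y g T], [Y → . g x +], [Y → . x +], [Y → .], [Y → Y g . T] }  — shift, reduce
  I11: { [Y → Y g T .] }  — reduce
  I12: { [T → ( . T +], [T → . ( T +], [T → . Y (], [Y → ( ( .], [Y → ( . (], [Y → . ( (], [Y → . Y g T], [Y → . g x +], [Y → . x +], [Y → .] }  — shift, 2 reduces
  I13: { [T → ( T . +] }  — shift
  I14: { [T → ( T + .] }  — reduce

I12 contains complete items [Y → .], [Y → ( ( .] — reduce-reduce conflict.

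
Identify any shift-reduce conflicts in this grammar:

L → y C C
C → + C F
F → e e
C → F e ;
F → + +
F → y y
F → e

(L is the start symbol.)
Yes — I6: [F → e .] vs [F → e . e]; I13: [F → + + .] vs [C → . + C F]

A shift-reduce conflict occurs when an LR(0) state has both:
  - a complete (reduce) item [A → α .] (dot at the end), and
  - a shift item [B → β . c γ] (dot before a terminal).

Augment with L' → L and build the canonical LR(0) collection (I0 = CLOSURE({[L' → . L]}), then GOTO on every symbol after a dot until no new states appear). It has 18 states:
  I0: { [L → . y C C], [L' → . L] }  — shift
  I1: { [L' → L .] }  — accept
  I2: { [C → . + C F], [C → . F e ;], [F → . + +], [F → . e e], [F → . e], [F → . y y], [L → y . C C] }  — shift
  I3: { [C → + . C F], [C → . + C F], [C → . F e ;], [F → + . +], [F → . + +], [F → . e e], [F → . e], [F → . y y] }  — shift
  I4: { [C → . + C F], [C → . F e ;], [F → . + +], [F → . e e], [F → . e], [F → . y y], [L → y C . C] }  — shift
  I5: { [C → F . e ;] }  — shift
  I6: { [F → e . e], [F → e .] }  — shift, reduce
  I7: { [F → y . y] }  — shift
  I8: { [F → y y .] }  — reduce
  I9: { [F → e e .] }  — reduce
  I10: { [C → F e . ;] }  — shift
  I11: { [C → F e ; .] }  — reduce
  I12: { [L → y C C .] }  — reduce
  I13: { [C → + . C F], [C → . + C F], [C → . F e ;], [F → + + .], [F → + . +], [F → . + +], [F → . e e], [F → . e], [F → . y y] }  — shift, reduce
  I14: { [C → + C . F], [F → . + +], [F → . e e], [F → . e], [F → . y y] }  — shift
  I15: { [F → + . +] }  — shift
  I16: { [C → + C F .] }  — reduce
  I17: { [F → + + .] }  — reduce

I6 contains reduce item [F → e .] and shift item [F → e . e] — shift-reduce conflict.
I13 contains reduce item [F → + + .] and shift items [C → . + C F], [F → . + +], [F → + . +], [F → . e], [F → . e e], [F → . y y] — shift-reduce conflict.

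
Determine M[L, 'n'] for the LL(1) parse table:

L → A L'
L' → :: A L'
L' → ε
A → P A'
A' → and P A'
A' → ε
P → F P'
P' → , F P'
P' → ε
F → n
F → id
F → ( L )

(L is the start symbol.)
L → A L'

To find M[L, 'n'], we find productions for L where 'n' is in the predict set (PREDICT(N → α) = (FIRST(α) \ {ε}) ∪ (FOLLOW(N) if α ⇒* ε)).

Relevant sets:
  FIRST(A) = { '(', 'id', 'n' }

L → A L': PREDICT = { '(', 'id', 'n' }
  'n' is in predict set, so this production goes in M[L, 'n']

M[L, 'n'] = L → A L'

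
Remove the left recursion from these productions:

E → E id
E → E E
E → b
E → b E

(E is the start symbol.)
E → b E'
E → b E E'
E' → id E'
E' → E E'
E' → ε

E is directly left-recursive. The standard transformation for
  A → A α₁ | ... | A α_m | β₁ | ... | β_n
is
  A  → β₁ A' | ... | β_n A'
  A' → α₁ A' | ... | α_m A' | ε

E → b becomes E → b E'
E → b E becomes E → b E E'
E → E id becomes E' → id E'
E → E E becomes E' → E E'
Add E' → ε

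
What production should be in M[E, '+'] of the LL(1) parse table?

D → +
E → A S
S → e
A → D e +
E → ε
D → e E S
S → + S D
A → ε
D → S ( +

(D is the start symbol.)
To find M[E, '+'], we find productions for E where '+' is in the predict set (PREDICT(N → α) = (FIRST(α) \ {ε}) ∪ (FOLLOW(N) if α ⇒* ε)).

Relevant sets:
  FIRST(A) = { '+', 'e', ε }
  FIRST(S) = { '+', 'e' }
  FOLLOW(E) = { '+', 'e' }

E → A S: PREDICT = { '+', 'e' }
  '+' is in predict set, so this production goes in M[E, '+']
E → ε: PREDICT = { '+', 'e' }
  '+' is in predict set, so this production goes in M[E, '+']

M[E, '+'] = E → A S, E → ε  (a multiply-defined cell — the grammar is not LL(1))

Answer: E → A S, E → ε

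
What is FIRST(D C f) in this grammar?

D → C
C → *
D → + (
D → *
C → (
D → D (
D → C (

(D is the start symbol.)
{ '(', '*', '+' }

FIRST sets of the non-terminals involved (from the grammar, by fixed-point iteration):
  FIRST(D) = { '(', '*', '+' }

To compute FIRST(D C f), process the symbols left to right:
Symbol D is a non-terminal. Add FIRST(D) \ {ε} = { '(', '*', '+' }
D is not nullable (ε ∉ FIRST(D)), so stop here.
FIRST(D C f) = { '(', '*', '+' }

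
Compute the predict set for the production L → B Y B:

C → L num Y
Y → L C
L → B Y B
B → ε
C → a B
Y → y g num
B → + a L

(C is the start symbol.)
{ '+', 'y' }

PREDICT(L → B Y B) = (FIRST(RHS) \ {ε}) ∪ (FOLLOW(L) if ε ∈ FIRST(RHS), i.e. RHS ⇒* ε)
FIRST(B) = { '+', ε }
FIRST(Y) = { '+', 'y' }
FIRST(B Y B) = { '+', 'y' }
ε ∉ FIRST(B Y B), so FOLLOW(L) is not added.
PREDICT(L → B Y B) = { '+', 'y' }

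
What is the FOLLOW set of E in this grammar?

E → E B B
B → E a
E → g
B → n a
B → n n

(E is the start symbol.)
E is the start symbol, so $ ∈ FOLLOW(E).
In E → E B B: E is followed by B B, add FIRST(B B) \ {ε} = { 'g', 'n' }
In B → E a: E is followed by a, add FIRST(a) \ {ε} = { 'a' }

Taking the union: FOLLOW(E) = { $, 'a', 'g', 'n' }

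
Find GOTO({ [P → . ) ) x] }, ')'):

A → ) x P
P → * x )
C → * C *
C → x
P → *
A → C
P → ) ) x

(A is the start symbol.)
{ [P → ) . ) x] }

GOTO(I, ')') = CLOSURE({ [A → αX.β] : [A → α.Xβ] ∈ I, X = ')' })

Items with dot before ')', with the dot advanced:
  [P → . ) ) x] → [P → ) . ) x]
Closure adds nothing (no advanced item has the dot before a non-terminal).

GOTO = { [P → ) . ) x] }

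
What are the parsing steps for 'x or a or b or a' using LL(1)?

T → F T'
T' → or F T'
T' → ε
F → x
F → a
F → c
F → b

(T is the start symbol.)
Stack is shown with the top on the left.

Stack      Input               Action
-------------------------------------
T $        x or a or b or a $  output T → F T'
F T' $     x or a or b or a $  output F → x
x T' $     x or a or b or a $  match 'x'
T' $       or a or b or a $    output T' → or F T'
or F T' $  or a or b or a $    match 'or'
F T' $     a or b or a $       output F → a
a T' $     a or b or a $       match 'a'
T' $       or b or a $         output T' → or F T'
or F T' $  or b or a $         match 'or'
F T' $     b or a $            output F → b
b T' $     b or a $            match 'b'
T' $       or a $              output T' → or F T'
or F T' $  or a $              match 'or'
F T' $     a $                 output F → a
a T' $     a $                 match 'a'
T' $       $                   output T' → ε
$          $                   accept

The string is accepted.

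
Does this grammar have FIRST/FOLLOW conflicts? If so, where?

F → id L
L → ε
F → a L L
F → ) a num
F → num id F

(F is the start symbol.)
No FIRST/FOLLOW conflicts.

Nullable non-terminals: L.
L has a nullable alternative but only one production, so nothing to check.

F has no nullable alternative, so no FIRST/FOLLOW check is needed there.

No FIRST/FOLLOW conflicts found.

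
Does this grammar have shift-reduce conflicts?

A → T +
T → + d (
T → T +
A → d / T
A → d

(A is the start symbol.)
Yes — I4: [A → d .] vs [A → d . / T]; I6: [A → d / T .] vs [T → T . +]

A shift-reduce conflict occurs when an LR(0) state has both:
  - a complete (reduce) item [A → α .] (dot at the end), and
  - a shift item [B → β . c γ] (dot before a terminal).

Augment with A' → A and build the canonical LR(0) collection (I0 = CLOSURE({[A' → . A]}), then GOTO on every symbol after a dot until no new states appear). It has 11 states:
  I0: { [A → . T +], [A → . d / T], [A → . d], [A' → . A], [T → . + d (], [T → . T +] }  — shift
  I1: { [T → + . d (] }  — shift
  I2: { [A' → A .] }  — accept
  I3: { [A → T . +], [T → T . +] }  — shift
  I4: { [A → d . / T], [A → d .] }  — shift, reduce
  I5: { [A → d / . T], [T → . + d (], [T → . T +] }  — shift
  I6: { [A → d / T .], [T → T . +] }  — shift, reduce
  I7: { [T → T + .] }  — reduce
  I8: { [A → T + .], [T → T + .] }  — 2 reduces
  I9: { [T → + d . (] }  — shift
  I10: { [T → + d ( .] }  — reduce

I4 contains reduce item [A → d .] and shift item [A → d . / T] — shift-reduce conflict.
I6 contains reduce item [A → d / T .] and shift item [T → T . +] — shift-reduce conflict.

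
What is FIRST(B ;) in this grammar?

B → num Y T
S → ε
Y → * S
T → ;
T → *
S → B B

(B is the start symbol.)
FIRST sets of the non-terminals involved (from the grammar, by fixed-point iteration):
  FIRST(B) = { 'num' }

To compute FIRST(B ;), process the symbols left to right:
Symbol B is a non-terminal. Add FIRST(B) \ {ε} = { 'num' }
B is not nullable (ε ∉ FIRST(B)), so stop here.
FIRST(B ;) = { 'num' }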